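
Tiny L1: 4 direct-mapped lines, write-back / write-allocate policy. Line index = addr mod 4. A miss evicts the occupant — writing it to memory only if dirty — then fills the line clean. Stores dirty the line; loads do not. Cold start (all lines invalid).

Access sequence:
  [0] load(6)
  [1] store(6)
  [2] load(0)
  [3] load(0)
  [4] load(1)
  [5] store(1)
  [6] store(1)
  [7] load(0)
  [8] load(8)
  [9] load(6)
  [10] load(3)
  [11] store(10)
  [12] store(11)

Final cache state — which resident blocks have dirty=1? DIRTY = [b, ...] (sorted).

DIRTY = [1, 10, 11]

0: R B6 → L2 miss [-]
1: W B6 → L2 hit [D]
2: R B0 → L0 miss [-]
3: R B0 → L0 hit [-]
4: R B1 → L1 miss [-]
5: W B1 → L1 hit [D]
6: W B1 → L1 hit [D]
7: R B0 → L0 hit [-]
8: R B8 → L0 miss [-]
9: R B6 → L2 hit [D]
10: R B3 → L3 miss [-]
11: W B10 → L2 miss wb→B6 [D]
12: W B11 → L3 miss [D]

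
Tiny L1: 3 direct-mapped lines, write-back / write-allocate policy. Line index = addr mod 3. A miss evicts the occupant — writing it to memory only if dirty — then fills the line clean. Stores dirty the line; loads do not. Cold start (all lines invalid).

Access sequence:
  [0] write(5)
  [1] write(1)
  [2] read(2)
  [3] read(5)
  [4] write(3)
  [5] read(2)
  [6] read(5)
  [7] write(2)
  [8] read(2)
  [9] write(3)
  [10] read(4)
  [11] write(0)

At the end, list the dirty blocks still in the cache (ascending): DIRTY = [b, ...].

DIRTY = [0, 2]

0: W B5 -> L2 miss  d=D]
1: W B1 -> L1 miss  d=D]
2: R B2 -> L2 miss wb->B5  d=-]
3: R B5 -> L2 miss  d=-]
4: W B3 -> L0 miss  d=D]
5: R B2 -> L2 miss  d=-]
6: R B5 -> L2 miss  d=-]
7: W B2 -> L2 miss  d=D]
8: R B2 -> L2 hit  d=D]
9: W B3 -> L0 hit  d=D]
10: R B4 -> L1 miss wb->B1  d=-]
11: W B0 -> L0 miss wb->B3  d=D]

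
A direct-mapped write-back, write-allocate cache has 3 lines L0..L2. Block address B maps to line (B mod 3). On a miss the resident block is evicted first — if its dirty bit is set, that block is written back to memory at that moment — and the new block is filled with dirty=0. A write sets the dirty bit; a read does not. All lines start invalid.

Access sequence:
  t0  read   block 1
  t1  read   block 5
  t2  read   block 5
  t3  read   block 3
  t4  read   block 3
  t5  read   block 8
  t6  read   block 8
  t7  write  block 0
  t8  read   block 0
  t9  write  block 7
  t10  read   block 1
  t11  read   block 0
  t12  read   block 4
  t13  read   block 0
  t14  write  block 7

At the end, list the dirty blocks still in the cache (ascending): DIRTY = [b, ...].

DIRTY = [0, 7]

0: R B1 -> L1 miss  d=-]
1: R B5 -> L2 miss  d=-]
2: R B5 -> L2 hit  d=-]
3: R B3 -> L0 miss  d=-]
4: R B3 -> L0 hit  d=-]
5: R B8 -> L2 miss  d=-]
6: R B8 -> L2 hit  d=-]
7: W B0 -> L0 miss  d=D]
8: R B0 -> L0 hit  d=D]
9: W B7 -> L1 miss  d=D]
10: R B1 -> L1 miss wb->B7  d=-]
11: R B0 -> L0 hit  d=D]
12: R B4 -> L1 miss  d=-]
13: R B0 -> L0 hit  d=D]
14: W B7 -> L1 miss  d=D]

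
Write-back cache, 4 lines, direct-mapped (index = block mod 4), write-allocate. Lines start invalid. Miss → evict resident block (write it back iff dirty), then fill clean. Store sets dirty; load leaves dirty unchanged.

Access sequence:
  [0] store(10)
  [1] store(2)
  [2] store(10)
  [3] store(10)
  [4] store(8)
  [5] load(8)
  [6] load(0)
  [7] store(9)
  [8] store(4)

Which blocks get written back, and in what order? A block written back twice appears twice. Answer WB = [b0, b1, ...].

0: W B10 -> L2 miss  d=D]
1: W B2 -> L2 miss wb->B10  d=D]
2: W B10 -> L2 miss wb->B2  d=D]
3: W B10 -> L2 hit  d=D]
4: W B8 -> L0 miss  d=D]
5: R B8 -> L0 hit  d=D]
6: R B0 -> L0 miss wb->B8  d=-]
7: W B9 -> L1 miss  d=D]
8: W B4 -> L0 miss  d=D]

WB = [10, 2, 8]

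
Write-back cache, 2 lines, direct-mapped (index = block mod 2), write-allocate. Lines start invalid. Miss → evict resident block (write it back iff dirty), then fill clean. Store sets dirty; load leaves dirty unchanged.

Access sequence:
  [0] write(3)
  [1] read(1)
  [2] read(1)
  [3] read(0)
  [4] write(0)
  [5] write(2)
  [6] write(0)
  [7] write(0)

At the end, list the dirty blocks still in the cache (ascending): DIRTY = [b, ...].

0: W B3 -> L1 miss  d=D]
1: R B1 -> L1 miss wb->B3  d=-]
2: R B1 -> L1 hit  d=-]
3: R B0 -> L0 miss  d=-]
4: W B0 -> L0 hit  d=D]
5: W B2 -> L0 miss wb->B0  d=D]
6: W B0 -> L0 miss wb->B2  d=D]
7: W B0 -> L0 hit  d=D]

DIRTY = [0]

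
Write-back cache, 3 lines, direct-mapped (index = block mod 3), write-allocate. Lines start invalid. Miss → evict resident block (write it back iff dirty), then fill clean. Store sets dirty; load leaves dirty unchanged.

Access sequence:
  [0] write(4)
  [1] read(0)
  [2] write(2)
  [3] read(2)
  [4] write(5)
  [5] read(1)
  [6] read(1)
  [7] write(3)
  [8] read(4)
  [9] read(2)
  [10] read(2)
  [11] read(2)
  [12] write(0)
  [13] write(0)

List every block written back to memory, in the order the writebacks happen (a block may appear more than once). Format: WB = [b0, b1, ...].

0: W B4 -> L1 miss  d=D]
1: R B0 -> L0 miss  d=-]
2: W B2 -> L2 miss  d=D]
3: R B2 -> L2 hit  d=D]
4: W B5 -> L2 miss wb->B2  d=D]
5: R B1 -> L1 miss wb->B4  d=-]
6: R B1 -> L1 hit  d=-]
7: W B3 -> L0 miss  d=D]
8: R B4 -> L1 miss  d=-]
9: R B2 -> L2 miss wb->B5  d=-]
10: R B2 -> L2 hit  d=-]
11: R B2 -> L2 hit  d=-]
12: W B0 -> L0 miss wb->B3  d=D]
13: W B0 -> L0 hit  d=D]

WB = [2, 4, 5, 3]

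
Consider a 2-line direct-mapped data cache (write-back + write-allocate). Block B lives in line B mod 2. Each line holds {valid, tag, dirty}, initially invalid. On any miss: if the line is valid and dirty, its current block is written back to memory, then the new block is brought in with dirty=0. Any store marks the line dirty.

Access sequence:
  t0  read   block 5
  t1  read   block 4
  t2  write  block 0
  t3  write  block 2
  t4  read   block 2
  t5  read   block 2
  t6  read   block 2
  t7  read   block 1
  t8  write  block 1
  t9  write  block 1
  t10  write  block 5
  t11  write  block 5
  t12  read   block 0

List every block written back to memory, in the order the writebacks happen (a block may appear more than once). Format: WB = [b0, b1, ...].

  0 | R B5 → L1 miss [-]
  1 | R B4 → L0 miss [-]
  2 | W B0 → L0 miss [D]
  3 | W B2 → L0 miss wb→B0 [D]
  4 | R B2 → L0 hit [D]
  5 | R B2 → L0 hit [D]
  6 | R B2 → L0 hit [D]
  7 | R B1 → L1 miss [-]
  8 | W B1 → L1 hit [D]
  9 | W B1 → L1 hit [D]
  10 | W B5 → L1 miss wb→B1 [D]
  11 | W B5 → L1 hit [D]
  12 | R B0 → L0 miss wb→B2 [-]

WB = [0, 1, 2]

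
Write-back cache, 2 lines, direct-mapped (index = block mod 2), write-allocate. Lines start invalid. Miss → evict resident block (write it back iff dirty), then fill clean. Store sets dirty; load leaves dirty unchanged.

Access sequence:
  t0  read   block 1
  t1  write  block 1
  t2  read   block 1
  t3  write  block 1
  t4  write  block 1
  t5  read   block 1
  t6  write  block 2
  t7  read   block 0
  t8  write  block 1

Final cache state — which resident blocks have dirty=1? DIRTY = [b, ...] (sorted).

  0 | R B1 → L1 miss [-]
  1 | W B1 → L1 hit [D]
  2 | R B1 → L1 hit [D]
  3 | W B1 → L1 hit [D]
  4 | W B1 → L1 hit [D]
  5 | R B1 → L1 hit [D]
  6 | W B2 → L0 miss [D]
  7 | R B0 → L0 miss wb→B2 [-]
  8 | W B1 → L1 hit [D]

DIRTY = [1]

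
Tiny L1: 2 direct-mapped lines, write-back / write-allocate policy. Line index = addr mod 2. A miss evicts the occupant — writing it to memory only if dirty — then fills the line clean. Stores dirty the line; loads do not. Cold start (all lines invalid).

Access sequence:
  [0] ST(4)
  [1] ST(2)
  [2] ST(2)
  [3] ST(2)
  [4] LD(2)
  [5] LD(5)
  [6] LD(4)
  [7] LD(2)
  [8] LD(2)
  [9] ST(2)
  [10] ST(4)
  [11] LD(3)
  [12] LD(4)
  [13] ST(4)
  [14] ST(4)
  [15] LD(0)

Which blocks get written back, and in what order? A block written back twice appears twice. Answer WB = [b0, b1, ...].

0: W B4 → L0 miss [D]
1: W B2 → L0 miss wb→B4 [D]
2: W B2 → L0 hit [D]
3: W B2 → L0 hit [D]
4: R B2 → L0 hit [D]
5: R B5 → L1 miss [-]
6: R B4 → L0 miss wb→B2 [-]
7: R B2 → L0 miss [-]
8: R B2 → L0 hit [-]
9: W B2 → L0 hit [D]
10: W B4 → L0 miss wb→B2 [D]
11: R B3 → L1 miss [-]
12: R B4 → L0 hit [D]
13: W B4 → L0 hit [D]
14: W B4 → L0 hit [D]
15: R B0 → L0 miss wb→B4 [-]

WB = [4, 2, 2, 4]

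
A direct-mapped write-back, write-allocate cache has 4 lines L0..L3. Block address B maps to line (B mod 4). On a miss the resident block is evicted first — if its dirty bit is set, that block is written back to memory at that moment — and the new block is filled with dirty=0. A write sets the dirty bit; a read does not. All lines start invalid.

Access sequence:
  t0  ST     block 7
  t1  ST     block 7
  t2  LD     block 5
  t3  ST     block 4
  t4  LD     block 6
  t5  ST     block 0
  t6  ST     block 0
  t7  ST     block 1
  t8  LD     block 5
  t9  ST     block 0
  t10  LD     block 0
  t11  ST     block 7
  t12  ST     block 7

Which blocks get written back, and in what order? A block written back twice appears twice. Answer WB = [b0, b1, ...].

WB = [4, 1]

0: W B7 -> L3 miss  d=D]
1: W B7 -> L3 hit  d=D]
2: R B5 -> L1 miss  d=-]
3: W B4 -> L0 miss  d=D]
4: R B6 -> L2 miss  d=-]
5: W B0 -> L0 miss wb->B4  d=D]
6: W B0 -> L0 hit  d=D]
7: W B1 -> L1 miss  d=D]
8: R B5 -> L1 miss wb->B1  d=-]
9: W B0 -> L0 hit  d=D]
10: R B0 -> L0 hit  d=D]
11: W B7 -> L3 hit  d=D]
12: W B7 -> L3 hit  d=D]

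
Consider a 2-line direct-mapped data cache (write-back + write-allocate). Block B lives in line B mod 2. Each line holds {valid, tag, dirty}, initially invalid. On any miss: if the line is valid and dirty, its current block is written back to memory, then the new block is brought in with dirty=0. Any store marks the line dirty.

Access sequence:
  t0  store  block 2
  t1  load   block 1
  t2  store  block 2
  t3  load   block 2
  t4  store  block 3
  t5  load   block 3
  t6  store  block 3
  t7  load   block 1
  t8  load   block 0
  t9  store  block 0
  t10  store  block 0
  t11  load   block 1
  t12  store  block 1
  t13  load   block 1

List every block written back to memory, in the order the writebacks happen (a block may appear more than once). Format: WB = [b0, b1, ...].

WB = [3, 2]

0: W B2 -> L0 miss  d=D]
1: R B1 -> L1 miss  d=-]
2: W B2 -> L0 hit  d=D]
3: R B2 -> L0 hit  d=D]
4: W B3 -> L1 miss  d=D]
5: R B3 -> L1 hit  d=D]
6: W B3 -> L1 hit  d=D]
7: R B1 -> L1 miss wb->B3  d=-]
8: R B0 -> L0 miss wb->B2  d=-]
9: W B0 -> L0 hit  d=D]
10: W B0 -> L0 hit  d=D]
11: R B1 -> L1 hit  d=-]
12: W B1 -> L1 hit  d=D]
13: R B1 -> L1 hit  d=D]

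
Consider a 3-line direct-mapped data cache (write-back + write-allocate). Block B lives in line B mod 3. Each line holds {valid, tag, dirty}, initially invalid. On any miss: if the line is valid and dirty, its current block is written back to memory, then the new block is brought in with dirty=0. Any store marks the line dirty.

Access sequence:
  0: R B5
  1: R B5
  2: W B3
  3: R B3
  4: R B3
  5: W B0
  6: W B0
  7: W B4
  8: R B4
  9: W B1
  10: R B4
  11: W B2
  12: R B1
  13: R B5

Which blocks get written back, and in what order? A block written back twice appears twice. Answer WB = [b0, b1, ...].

WB = [3, 4, 1, 2]

  0 | R B5 → L2 miss [-]
  1 | R B5 → L2 hit [-]
  2 | W B3 → L0 miss [D]
  3 | R B3 → L0 hit [D]
  4 | R B3 → L0 hit [D]
  5 | W B0 → L0 miss wb→B3 [D]
  6 | W B0 → L0 hit [D]
  7 | W B4 → L1 miss [D]
  8 | R B4 → L1 hit [D]
  9 | W B1 → L1 miss wb→B4 [D]
  10 | R B4 → L1 miss wb→B1 [-]
  11 | W B2 → L2 miss [D]
  12 | R B1 → L1 miss [-]
  13 | R B5 → L2 miss wb→B2 [-]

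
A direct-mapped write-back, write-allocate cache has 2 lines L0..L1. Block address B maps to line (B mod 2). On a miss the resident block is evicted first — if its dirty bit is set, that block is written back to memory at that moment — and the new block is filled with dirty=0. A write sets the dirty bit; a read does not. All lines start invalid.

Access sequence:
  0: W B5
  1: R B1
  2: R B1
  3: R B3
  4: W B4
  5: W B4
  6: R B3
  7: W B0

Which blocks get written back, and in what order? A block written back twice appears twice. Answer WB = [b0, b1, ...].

WB = [5, 4]

0: W B5 -> L1 miss  d=D]
1: R B1 -> L1 miss wb->B5  d=-]
2: R B1 -> L1 hit  d=-]
3: R B3 -> L1 miss  d=-]
4: W B4 -> L0 miss  d=D]
5: W B4 -> L0 hit  d=D]
6: R B3 -> L1 hit  d=-]
7: W B0 -> L0 miss wb->B4  d=D]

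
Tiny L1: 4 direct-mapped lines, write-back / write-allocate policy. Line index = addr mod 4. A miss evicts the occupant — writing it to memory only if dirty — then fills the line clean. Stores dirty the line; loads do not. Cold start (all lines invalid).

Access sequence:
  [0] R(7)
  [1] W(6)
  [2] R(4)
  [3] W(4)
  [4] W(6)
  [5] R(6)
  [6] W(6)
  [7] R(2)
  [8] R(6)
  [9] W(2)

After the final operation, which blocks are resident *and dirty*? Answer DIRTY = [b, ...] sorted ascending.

DIRTY = [2, 4]

0: R B7 → L3 miss [-]
1: W B6 → L2 miss [D]
2: R B4 → L0 miss [-]
3: W B4 → L0 hit [D]
4: W B6 → L2 hit [D]
5: R B6 → L2 hit [D]
6: W B6 → L2 hit [D]
7: R B2 → L2 miss wb→B6 [-]
8: R B6 → L2 miss [-]
9: W B2 → L2 miss [D]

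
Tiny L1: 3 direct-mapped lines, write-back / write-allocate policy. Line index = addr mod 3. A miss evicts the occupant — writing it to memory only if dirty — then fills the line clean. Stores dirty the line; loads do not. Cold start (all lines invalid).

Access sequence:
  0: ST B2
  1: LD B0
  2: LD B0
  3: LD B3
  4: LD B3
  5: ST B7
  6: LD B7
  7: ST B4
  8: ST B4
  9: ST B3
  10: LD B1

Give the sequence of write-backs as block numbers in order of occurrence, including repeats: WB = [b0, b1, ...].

WB = [7, 4]

0: W B2 -> L2 miss  d=D]
1: R B0 -> L0 miss  d=-]
2: R B0 -> L0 hit  d=-]
3: R B3 -> L0 miss  d=-]
4: R B3 -> L0 hit  d=-]
5: W B7 -> L1 miss  d=D]
6: R B7 -> L1 hit  d=D]
7: W B4 -> L1 miss wb->B7  d=D]
8: W B4 -> L1 hit  d=D]
9: W B3 -> L0 hit  d=D]
10: R B1 -> L1 miss wb->B4  d=-]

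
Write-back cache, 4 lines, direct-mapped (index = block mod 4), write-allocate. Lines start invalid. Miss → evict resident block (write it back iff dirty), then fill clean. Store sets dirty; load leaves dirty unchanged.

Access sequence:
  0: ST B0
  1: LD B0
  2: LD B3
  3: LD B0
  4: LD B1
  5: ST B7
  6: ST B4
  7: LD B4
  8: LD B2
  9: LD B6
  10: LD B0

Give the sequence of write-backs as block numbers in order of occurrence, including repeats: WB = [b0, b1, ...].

0: W B0 → L0 miss [D]
1: R B0 → L0 hit [D]
2: R B3 → L3 miss [-]
3: R B0 → L0 hit [D]
4: R B1 → L1 miss [-]
5: W B7 → L3 miss [D]
6: W B4 → L0 miss wb→B0 [D]
7: R B4 → L0 hit [D]
8: R B2 → L2 miss [-]
9: R B6 → L2 miss [-]
10: R B0 → L0 miss wb→B4 [-]

WB = [0, 4]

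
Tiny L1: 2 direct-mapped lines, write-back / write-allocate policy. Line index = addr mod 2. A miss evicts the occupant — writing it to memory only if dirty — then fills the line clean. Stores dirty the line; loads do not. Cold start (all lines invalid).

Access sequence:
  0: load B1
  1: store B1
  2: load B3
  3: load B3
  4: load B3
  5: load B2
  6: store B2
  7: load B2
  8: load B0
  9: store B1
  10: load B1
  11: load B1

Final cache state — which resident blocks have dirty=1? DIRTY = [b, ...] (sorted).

DIRTY = [1]

  0 | R B1 → L1 miss [-]
  1 | W B1 → L1 hit [D]
  2 | R B3 → L1 miss wb→B1 [-]
  3 | R B3 → L1 hit [-]
  4 | R B3 → L1 hit [-]
  5 | R B2 → L0 miss [-]
  6 | W B2 → L0 hit [D]
  7 | R B2 → L0 hit [D]
  8 | R B0 → L0 miss wb→B2 [-]
  9 | W B1 → L1 miss [D]
  10 | R B1 → L1 hit [D]
  11 | R B1 → L1 hit [D]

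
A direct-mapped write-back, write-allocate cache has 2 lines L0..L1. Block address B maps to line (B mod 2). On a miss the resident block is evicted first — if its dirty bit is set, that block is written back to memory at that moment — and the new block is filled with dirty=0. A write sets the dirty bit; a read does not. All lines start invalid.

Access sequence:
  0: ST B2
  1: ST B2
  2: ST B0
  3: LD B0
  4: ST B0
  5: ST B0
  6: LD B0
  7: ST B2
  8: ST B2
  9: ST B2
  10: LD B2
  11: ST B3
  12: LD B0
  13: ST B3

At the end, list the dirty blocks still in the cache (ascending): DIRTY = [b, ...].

0: W B2 → L0 miss [D]
1: W B2 → L0 hit [D]
2: W B0 → L0 miss wb→B2 [D]
3: R B0 → L0 hit [D]
4: W B0 → L0 hit [D]
5: W B0 → L0 hit [D]
6: R B0 → L0 hit [D]
7: W B2 → L0 miss wb→B0 [D]
8: W B2 → L0 hit [D]
9: W B2 → L0 hit [D]
10: R B2 → L0 hit [D]
11: W B3 → L1 miss [D]
12: R B0 → L0 miss wb→B2 [-]
13: W B3 → L1 hit [D]

DIRTY = [3]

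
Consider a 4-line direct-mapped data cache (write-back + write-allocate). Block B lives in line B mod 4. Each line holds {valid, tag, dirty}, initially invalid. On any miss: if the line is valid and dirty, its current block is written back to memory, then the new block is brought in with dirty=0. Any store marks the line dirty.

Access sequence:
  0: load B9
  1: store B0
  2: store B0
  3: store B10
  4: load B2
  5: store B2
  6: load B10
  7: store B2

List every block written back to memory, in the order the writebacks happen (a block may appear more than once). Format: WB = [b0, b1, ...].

  0 | R B9 → L1 miss [-]
  1 | W B0 → L0 miss [D]
  2 | W B0 → L0 hit [D]
  3 | W B10 → L2 miss [D]
  4 | R B2 → L2 miss wb→B10 [-]
  5 | W B2 → L2 hit [D]
  6 | R B10 → L2 miss wb→B2 [-]
  7 | W B2 → L2 miss [D]

WB = [10, 2]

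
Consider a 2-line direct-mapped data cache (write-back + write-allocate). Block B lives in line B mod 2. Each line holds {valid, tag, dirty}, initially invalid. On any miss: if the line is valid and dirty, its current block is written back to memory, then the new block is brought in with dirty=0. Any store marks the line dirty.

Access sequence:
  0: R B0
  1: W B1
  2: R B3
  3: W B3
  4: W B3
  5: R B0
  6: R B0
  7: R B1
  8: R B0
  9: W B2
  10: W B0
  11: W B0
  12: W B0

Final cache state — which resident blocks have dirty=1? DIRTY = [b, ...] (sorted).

DIRTY = [0]

0: R B0 → L0 miss [-]
1: W B1 → L1 miss [D]
2: R B3 → L1 miss wb→B1 [-]
3: W B3 → L1 hit [D]
4: W B3 → L1 hit [D]
5: R B0 → L0 hit [-]
6: R B0 → L0 hit [-]
7: R B1 → L1 miss wb→B3 [-]
8: R B0 → L0 hit [-]
9: W B2 → L0 miss [D]
10: W B0 → L0 miss wb→B2 [D]
11: W B0 → L0 hit [D]
12: W B0 → L0 hit [D]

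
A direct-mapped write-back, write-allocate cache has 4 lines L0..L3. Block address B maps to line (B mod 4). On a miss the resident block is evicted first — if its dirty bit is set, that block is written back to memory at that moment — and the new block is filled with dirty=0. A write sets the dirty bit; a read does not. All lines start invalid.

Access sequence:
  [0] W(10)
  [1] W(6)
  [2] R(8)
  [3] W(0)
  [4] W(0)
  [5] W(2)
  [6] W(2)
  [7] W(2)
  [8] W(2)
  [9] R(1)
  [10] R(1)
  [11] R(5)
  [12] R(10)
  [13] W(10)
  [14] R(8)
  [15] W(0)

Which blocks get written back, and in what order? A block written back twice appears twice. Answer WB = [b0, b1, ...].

WB = [10, 6, 2, 0]

0: W B10 → L2 miss [D]
1: W B6 → L2 miss wb→B10 [D]
2: R B8 → L0 miss [-]
3: W B0 → L0 miss [D]
4: W B0 → L0 hit [D]
5: W B2 → L2 miss wb→B6 [D]
6: W B2 → L2 hit [D]
7: W B2 → L2 hit [D]
8: W B2 → L2 hit [D]
9: R B1 → L1 miss [-]
10: R B1 → L1 hit [-]
11: R B5 → L1 miss [-]
12: R B10 → L2 miss wb→B2 [-]
13: W B10 → L2 hit [D]
14: R B8 → L0 miss wb→B0 [-]
15: W B0 → L0 miss [D]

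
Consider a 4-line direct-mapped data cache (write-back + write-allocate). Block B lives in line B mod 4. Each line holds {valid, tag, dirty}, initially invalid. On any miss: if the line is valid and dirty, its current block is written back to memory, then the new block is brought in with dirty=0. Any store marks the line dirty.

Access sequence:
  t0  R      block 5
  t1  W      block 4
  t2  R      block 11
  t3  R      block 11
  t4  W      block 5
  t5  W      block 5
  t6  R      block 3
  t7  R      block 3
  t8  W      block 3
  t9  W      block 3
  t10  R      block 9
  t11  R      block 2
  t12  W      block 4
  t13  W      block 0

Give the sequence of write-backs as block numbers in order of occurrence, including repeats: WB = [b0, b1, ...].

0: R B5 → L1 miss [-]
1: W B4 → L0 miss [D]
2: R B11 → L3 miss [-]
3: R B11 → L3 hit [-]
4: W B5 → L1 hit [D]
5: W B5 → L1 hit [D]
6: R B3 → L3 miss [-]
7: R B3 → L3 hit [-]
8: W B3 → L3 hit [D]
9: W B3 → L3 hit [D]
10: R B9 → L1 miss wb→B5 [-]
11: R B2 → L2 miss [-]
12: W B4 → L0 hit [D]
13: W B0 → L0 miss wb→B4 [D]

WB = [5, 4]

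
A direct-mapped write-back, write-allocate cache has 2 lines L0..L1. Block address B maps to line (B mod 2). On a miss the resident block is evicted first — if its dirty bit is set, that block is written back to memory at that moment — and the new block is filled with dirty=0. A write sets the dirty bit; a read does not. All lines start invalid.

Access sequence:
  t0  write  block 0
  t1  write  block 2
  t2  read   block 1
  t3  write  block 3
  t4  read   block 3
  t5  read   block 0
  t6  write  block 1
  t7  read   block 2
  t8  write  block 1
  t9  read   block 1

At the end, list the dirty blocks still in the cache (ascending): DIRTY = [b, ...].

DIRTY = [1]

  0 | W B0 → L0 miss [D]
  1 | W B2 → L0 miss wb→B0 [D]
  2 | R B1 → L1 miss [-]
  3 | W B3 → L1 miss [D]
  4 | R B3 → L1 hit [D]
  5 | R B0 → L0 miss wb→B2 [-]
  6 | W B1 → L1 miss wb→B3 [D]
  7 | R B2 → L0 miss [-]
  8 | W B1 → L1 hit [D]
  9 | R B1 → L1 hit [D]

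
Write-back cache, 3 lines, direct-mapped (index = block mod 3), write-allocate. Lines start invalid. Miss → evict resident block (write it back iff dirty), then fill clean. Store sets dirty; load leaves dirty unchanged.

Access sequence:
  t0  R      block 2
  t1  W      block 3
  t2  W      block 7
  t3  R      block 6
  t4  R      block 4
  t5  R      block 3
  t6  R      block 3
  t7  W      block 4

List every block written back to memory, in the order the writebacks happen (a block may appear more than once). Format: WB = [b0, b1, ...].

0: R B2 -> L2 miss  d=-]
1: W B3 -> L0 miss  d=D]
2: W B7 -> L1 miss  d=D]
3: R B6 -> L0 miss wb->B3  d=-]
4: R B4 -> L1 miss wb->B7  d=-]
5: R B3 -> L0 miss  d=-]
6: R B3 -> L0 hit  d=-]
7: W B4 -> L1 hit  d=D]

WB = [3, 7]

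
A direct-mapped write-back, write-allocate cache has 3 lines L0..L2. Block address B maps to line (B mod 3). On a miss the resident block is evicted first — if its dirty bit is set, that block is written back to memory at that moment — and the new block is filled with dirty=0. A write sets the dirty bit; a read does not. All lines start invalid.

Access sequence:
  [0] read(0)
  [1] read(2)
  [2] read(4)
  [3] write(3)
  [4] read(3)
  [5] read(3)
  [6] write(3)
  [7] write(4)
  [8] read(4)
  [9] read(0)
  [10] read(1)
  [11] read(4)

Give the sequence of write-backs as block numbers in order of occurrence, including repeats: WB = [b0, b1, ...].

0: R B0 → L0 miss [-]
1: R B2 → L2 miss [-]
2: R B4 → L1 miss [-]
3: W B3 → L0 miss [D]
4: R B3 → L0 hit [D]
5: R B3 → L0 hit [D]
6: W B3 → L0 hit [D]
7: W B4 → L1 hit [D]
8: R B4 → L1 hit [D]
9: R B0 → L0 miss wb→B3 [-]
10: R B1 → L1 miss wb→B4 [-]
11: R B4 → L1 miss [-]

WB = [3, 4]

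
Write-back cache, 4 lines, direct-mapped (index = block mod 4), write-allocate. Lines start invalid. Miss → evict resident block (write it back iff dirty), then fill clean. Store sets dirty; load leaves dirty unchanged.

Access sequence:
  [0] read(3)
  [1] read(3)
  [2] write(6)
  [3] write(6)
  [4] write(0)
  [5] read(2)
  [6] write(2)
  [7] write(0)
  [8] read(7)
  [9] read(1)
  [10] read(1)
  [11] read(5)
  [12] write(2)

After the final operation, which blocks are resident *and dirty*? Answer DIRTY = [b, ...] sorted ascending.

DIRTY = [0, 2]

0: R B3 → L3 miss [-]
1: R B3 → L3 hit [-]
2: W B6 → L2 miss [D]
3: W B6 → L2 hit [D]
4: W B0 → L0 miss [D]
5: R B2 → L2 miss wb→B6 [-]
6: W B2 → L2 hit [D]
7: W B0 → L0 hit [D]
8: R B7 → L3 miss [-]
9: R B1 → L1 miss [-]
10: R B1 → L1 hit [-]
11: R B5 → L1 miss [-]
12: W B2 → L2 hit [D]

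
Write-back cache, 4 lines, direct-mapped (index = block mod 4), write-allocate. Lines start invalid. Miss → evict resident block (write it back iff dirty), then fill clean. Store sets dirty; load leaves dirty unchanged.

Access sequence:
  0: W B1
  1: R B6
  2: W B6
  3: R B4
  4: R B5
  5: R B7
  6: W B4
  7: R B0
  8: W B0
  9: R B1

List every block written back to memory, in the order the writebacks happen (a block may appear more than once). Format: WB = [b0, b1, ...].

WB = [1, 4]

0: W B1 → L1 miss [D]
1: R B6 → L2 miss [-]
2: W B6 → L2 hit [D]
3: R B4 → L0 miss [-]
4: R B5 → L1 miss wb→B1 [-]
5: R B7 → L3 miss [-]
6: W B4 → L0 hit [D]
7: R B0 → L0 miss wb→B4 [-]
8: W B0 → L0 hit [D]
9: R B1 → L1 miss [-]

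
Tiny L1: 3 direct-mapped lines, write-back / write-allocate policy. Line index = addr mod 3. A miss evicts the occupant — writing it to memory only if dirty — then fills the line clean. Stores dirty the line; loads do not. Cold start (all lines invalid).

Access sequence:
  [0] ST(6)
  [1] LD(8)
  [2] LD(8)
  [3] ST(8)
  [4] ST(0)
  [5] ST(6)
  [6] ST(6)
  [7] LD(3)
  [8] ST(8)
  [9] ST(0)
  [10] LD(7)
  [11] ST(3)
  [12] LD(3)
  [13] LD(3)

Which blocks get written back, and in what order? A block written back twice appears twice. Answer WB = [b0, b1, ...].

  0 | W B6 → L0 miss [D]
  1 | R B8 → L2 miss [-]
  2 | R B8 → L2 hit [-]
  3 | W B8 → L2 hit [D]
  4 | W B0 → L0 miss wb→B6 [D]
  5 | W B6 → L0 miss wb→B0 [D]
  6 | W B6 → L0 hit [D]
  7 | R B3 → L0 miss wb→B6 [-]
  8 | W B8 → L2 hit [D]
  9 | W B0 → L0 miss [D]
  10 | R B7 → L1 miss [-]
  11 | W B3 → L0 miss wb→B0 [D]
  12 | R B3 → L0 hit [D]
  13 | R B3 → L0 hit [D]

WB = [6, 0, 6, 0]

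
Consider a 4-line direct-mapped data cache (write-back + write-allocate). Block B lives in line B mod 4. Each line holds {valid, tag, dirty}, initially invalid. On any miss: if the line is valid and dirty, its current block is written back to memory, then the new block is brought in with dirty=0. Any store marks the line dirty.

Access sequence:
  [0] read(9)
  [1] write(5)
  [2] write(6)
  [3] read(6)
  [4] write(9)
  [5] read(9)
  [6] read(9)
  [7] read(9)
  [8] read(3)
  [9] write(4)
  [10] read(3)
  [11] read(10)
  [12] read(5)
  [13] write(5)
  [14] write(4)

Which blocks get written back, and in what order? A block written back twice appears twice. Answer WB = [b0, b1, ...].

0: R B9 → L1 miss [-]
1: W B5 → L1 miss [D]
2: W B6 → L2 miss [D]
3: R B6 → L2 hit [D]
4: W B9 → L1 miss wb→B5 [D]
5: R B9 → L1 hit [D]
6: R B9 → L1 hit [D]
7: R B9 → L1 hit [D]
8: R B3 → L3 miss [-]
9: W B4 → L0 miss [D]
10: R B3 → L3 hit [-]
11: R B10 → L2 miss wb→B6 [-]
12: R B5 → L1 miss wb→B9 [-]
13: W B5 → L1 hit [D]
14: W B4 → L0 hit [D]

WB = [5, 6, 9]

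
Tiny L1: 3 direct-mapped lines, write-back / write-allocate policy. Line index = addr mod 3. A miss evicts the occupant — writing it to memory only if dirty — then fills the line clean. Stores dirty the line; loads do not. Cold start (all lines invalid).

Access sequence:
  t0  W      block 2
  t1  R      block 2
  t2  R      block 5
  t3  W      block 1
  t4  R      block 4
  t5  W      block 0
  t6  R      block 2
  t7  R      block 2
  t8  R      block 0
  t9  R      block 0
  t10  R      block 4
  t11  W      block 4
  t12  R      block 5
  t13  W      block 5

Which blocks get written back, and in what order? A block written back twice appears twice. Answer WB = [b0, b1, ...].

  0 | W B2 → L2 miss [D]
  1 | R B2 → L2 hit [D]
  2 | R B5 → L2 miss wb→B2 [-]
  3 | W B1 → L1 miss [D]
  4 | R B4 → L1 miss wb→B1 [-]
  5 | W B0 → L0 miss [D]
  6 | R B2 → L2 miss [-]
  7 | R B2 → L2 hit [-]
  8 | R B0 → L0 hit [D]
  9 | R B0 → L0 hit [D]
  10 | R B4 → L1 hit [-]
  11 | W B4 → L1 hit [D]
  12 | R B5 → L2 miss [-]
  13 | W B5 → L2 hit [D]

WB = [2, 1]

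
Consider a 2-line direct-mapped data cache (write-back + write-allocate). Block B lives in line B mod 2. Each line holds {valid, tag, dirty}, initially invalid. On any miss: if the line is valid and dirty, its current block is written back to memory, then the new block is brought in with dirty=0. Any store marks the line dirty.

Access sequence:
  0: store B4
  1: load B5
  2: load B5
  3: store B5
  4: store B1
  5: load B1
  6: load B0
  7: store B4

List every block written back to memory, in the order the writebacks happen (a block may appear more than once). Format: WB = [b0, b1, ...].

0: W B4 -> L0 miss  d=D]
1: R B5 -> L1 miss  d=-]
2: R B5 -> L1 hit  d=-]
3: W B5 -> L1 hit  d=D]
4: W B1 -> L1 miss wb->B5  d=D]
5: R B1 -> L1 hit  d=D]
6: R B0 -> L0 miss wb->B4  d=-]
7: W B4 -> L0 miss  d=D]

WB = [5, 4]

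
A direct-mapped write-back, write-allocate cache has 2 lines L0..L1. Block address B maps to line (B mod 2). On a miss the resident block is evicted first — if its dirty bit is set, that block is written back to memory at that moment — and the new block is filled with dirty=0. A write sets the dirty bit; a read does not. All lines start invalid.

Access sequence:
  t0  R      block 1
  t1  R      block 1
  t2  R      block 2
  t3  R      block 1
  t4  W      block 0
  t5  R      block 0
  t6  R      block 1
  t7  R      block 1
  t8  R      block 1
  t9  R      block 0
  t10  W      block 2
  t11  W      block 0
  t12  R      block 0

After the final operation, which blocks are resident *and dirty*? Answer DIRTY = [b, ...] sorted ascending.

DIRTY = [0]

  0 | R B1 → L1 miss [-]
  1 | R B1 → L1 hit [-]
  2 | R B2 → L0 miss [-]
  3 | R B1 → L1 hit [-]
  4 | W B0 → L0 miss [D]
  5 | R B0 → L0 hit [D]
  6 | R B1 → L1 hit [-]
  7 | R B1 → L1 hit [-]
  8 | R B1 → L1 hit [-]
  9 | R B0 → L0 hit [D]
  10 | W B2 → L0 miss wb→B0 [D]
  11 | W B0 → L0 miss wb→B2 [D]
  12 | R B0 → L0 hit [D]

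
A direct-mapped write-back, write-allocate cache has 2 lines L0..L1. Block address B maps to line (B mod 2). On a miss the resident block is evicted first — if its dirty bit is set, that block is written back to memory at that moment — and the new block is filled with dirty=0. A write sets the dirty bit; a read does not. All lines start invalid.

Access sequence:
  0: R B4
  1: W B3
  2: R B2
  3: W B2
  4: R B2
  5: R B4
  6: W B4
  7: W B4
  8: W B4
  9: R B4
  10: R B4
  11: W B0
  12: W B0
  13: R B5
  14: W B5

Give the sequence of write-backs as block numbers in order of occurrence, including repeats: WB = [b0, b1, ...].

WB = [2, 4, 3]

0: R B4 → L0 miss [-]
1: W B3 → L1 miss [D]
2: R B2 → L0 miss [-]
3: W B2 → L0 hit [D]
4: R B2 → L0 hit [D]
5: R B4 → L0 miss wb→B2 [-]
6: W B4 → L0 hit [D]
7: W B4 → L0 hit [D]
8: W B4 → L0 hit [D]
9: R B4 → L0 hit [D]
10: R B4 → L0 hit [D]
11: W B0 → L0 miss wb→B4 [D]
12: W B0 → L0 hit [D]
13: R B5 → L1 miss wb→B3 [-]
14: W B5 → L1 hit [D]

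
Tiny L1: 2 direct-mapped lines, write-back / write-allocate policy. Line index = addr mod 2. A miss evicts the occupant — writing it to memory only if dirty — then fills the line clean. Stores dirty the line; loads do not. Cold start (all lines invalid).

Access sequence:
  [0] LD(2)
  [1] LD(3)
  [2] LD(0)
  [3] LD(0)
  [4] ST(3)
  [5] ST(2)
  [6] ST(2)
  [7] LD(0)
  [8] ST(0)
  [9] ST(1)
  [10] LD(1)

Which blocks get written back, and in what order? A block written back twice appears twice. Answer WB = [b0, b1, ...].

WB = [2, 3]

0: R B2 → L0 miss [-]
1: R B3 → L1 miss [-]
2: R B0 → L0 miss [-]
3: R B0 → L0 hit [-]
4: W B3 → L1 hit [D]
5: W B2 → L0 miss [D]
6: W B2 → L0 hit [D]
7: R B0 → L0 miss wb→B2 [-]
8: W B0 → L0 hit [D]
9: W B1 → L1 miss wb→B3 [D]
10: R B1 → L1 hit [D]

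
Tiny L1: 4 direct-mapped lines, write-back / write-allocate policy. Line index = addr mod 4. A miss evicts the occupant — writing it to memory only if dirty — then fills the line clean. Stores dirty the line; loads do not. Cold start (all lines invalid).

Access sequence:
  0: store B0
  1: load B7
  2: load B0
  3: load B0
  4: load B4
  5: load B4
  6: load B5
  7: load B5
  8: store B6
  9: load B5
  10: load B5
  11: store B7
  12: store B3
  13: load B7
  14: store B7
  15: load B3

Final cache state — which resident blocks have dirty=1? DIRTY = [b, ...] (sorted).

  0 | W B0 → L0 miss [D]
  1 | R B7 → L3 miss [-]
  2 | R B0 → L0 hit [D]
  3 | R B0 → L0 hit [D]
  4 | R B4 → L0 miss wb→B0 [-]
  5 | R B4 → L0 hit [-]
  6 | R B5 → L1 miss [-]
  7 | R B5 → L1 hit [-]
  8 | W B6 → L2 miss [D]
  9 | R B5 → L1 hit [-]
  10 | R B5 → L1 hit [-]
  11 | W B7 → L3 hit [D]
  12 | W B3 → L3 miss wb→B7 [D]
  13 | R B7 → L3 miss wb→B3 [-]
  14 | W B7 → L3 hit [D]
  15 | R B3 → L3 miss wb→B7 [-]

DIRTY = [6]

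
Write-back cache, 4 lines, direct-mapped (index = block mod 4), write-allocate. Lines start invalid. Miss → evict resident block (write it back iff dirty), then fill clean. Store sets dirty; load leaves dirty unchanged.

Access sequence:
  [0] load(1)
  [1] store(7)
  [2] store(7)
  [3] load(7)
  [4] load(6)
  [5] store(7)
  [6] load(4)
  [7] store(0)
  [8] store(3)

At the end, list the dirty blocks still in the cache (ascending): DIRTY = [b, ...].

0: R B1 → L1 miss [-]
1: W B7 → L3 miss [D]
2: W B7 → L3 hit [D]
3: R B7 → L3 hit [D]
4: R B6 → L2 miss [-]
5: W B7 → L3 hit [D]
6: R B4 → L0 miss [-]
7: W B0 → L0 miss [D]
8: W B3 → L3 miss wb→B7 [D]

DIRTY = [0, 3]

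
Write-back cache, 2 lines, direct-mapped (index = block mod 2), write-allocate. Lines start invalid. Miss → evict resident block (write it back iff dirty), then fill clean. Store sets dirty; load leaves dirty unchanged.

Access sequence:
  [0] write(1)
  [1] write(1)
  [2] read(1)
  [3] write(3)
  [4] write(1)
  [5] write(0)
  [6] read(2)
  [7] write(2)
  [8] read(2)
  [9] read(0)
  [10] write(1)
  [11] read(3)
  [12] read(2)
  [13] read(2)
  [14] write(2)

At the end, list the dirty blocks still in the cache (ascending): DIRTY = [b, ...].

DIRTY = [2]

0: W B1 -> L1 miss  d=D]
1: W B1 -> L1 hit  d=D]
2: R B1 -> L1 hit  d=D]
3: W B3 -> L1 miss wb->B1  d=D]
4: W B1 -> L1 miss wb->B3  d=D]
5: W B0 -> L0 miss  d=D]
6: R B2 -> L0 miss wb->B0  d=-]
7: W B2 -> L0 hit  d=D]
8: R B2 -> L0 hit  d=D]
9: R B0 -> L0 miss wb->B2  d=-]
10: W B1 -> L1 hit  d=D]
11: R B3 -> L1 miss wb->B1  d=-]
12: R B2 -> L0 miss  d=-]
13: R B2 -> L0 hit  d=-]
14: W B2 -> L0 hit  d=D]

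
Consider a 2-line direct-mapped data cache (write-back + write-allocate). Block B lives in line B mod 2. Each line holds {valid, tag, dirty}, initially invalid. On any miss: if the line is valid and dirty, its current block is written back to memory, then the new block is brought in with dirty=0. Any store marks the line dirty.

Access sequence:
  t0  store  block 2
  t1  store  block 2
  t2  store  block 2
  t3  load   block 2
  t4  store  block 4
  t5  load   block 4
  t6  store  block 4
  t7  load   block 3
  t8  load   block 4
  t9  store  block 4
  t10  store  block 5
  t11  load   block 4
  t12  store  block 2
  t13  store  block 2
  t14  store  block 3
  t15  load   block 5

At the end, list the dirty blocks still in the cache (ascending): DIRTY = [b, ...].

DIRTY = [2]

0: W B2 -> L0 miss  d=D]
1: W B2 -> L0 hit  d=D]
2: W B2 -> L0 hit  d=D]
3: R B2 -> L0 hit  d=D]
4: W B4 -> L0 miss wb->B2  d=D]
5: R B4 -> L0 hit  d=D]
6: W B4 -> L0 hit  d=D]
7: R B3 -> L1 miss  d=-]
8: R B4 -> L0 hit  d=D]
9: W B4 -> L0 hit  d=D]
10: W B5 -> L1 miss  d=D]
11: R B4 -> L0 hit  d=D]
12: W B2 -> L0 miss wb->B4  d=D]
13: W B2 -> L0 hit  d=D]
14: W B3 -> L1 miss wb->B5  d=D]
15: R B5 -> L1 miss wb->B3  d=-]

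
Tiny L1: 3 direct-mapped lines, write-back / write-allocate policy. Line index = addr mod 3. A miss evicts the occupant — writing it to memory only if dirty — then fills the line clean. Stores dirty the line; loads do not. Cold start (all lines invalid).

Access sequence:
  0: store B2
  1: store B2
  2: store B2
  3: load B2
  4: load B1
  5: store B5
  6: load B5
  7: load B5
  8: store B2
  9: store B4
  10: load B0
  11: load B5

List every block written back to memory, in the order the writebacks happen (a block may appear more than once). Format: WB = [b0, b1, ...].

  0 | W B2 → L2 miss [D]
  1 | W B2 → L2 hit [D]
  2 | W B2 → L2 hit [D]
  3 | R B2 → L2 hit [D]
  4 | R B1 → L1 miss [-]
  5 | W B5 → L2 miss wb→B2 [D]
  6 | R B5 → L2 hit [D]
  7 | R B5 → L2 hit [D]
  8 | W B2 → L2 miss wb→B5 [D]
  9 | W B4 → L1 miss [D]
  10 | R B0 → L0 miss [-]
  11 | R B5 → L2 miss wb→B2 [-]

WB = [2, 5, 2]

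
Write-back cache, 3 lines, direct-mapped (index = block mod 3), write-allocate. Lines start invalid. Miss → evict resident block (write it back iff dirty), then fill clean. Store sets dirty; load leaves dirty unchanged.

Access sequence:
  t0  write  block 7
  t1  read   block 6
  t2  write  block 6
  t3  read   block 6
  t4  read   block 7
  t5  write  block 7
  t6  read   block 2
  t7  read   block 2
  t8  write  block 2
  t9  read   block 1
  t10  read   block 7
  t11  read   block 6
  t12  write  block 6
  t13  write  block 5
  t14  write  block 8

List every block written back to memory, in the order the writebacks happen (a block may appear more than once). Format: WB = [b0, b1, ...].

WB = [7, 2, 5]

0: W B7 → L1 miss [D]
1: R B6 → L0 miss [-]
2: W B6 → L0 hit [D]
3: R B6 → L0 hit [D]
4: R B7 → L1 hit [D]
5: W B7 → L1 hit [D]
6: R B2 → L2 miss [-]
7: R B2 → L2 hit [-]
8: W B2 → L2 hit [D]
9: R B1 → L1 miss wb→B7 [-]
10: R B7 → L1 miss [-]
11: R B6 → L0 hit [D]
12: W B6 → L0 hit [D]
13: W B5 → L2 miss wb→B2 [D]
14: W B8 → L2 miss wb→B5 [D]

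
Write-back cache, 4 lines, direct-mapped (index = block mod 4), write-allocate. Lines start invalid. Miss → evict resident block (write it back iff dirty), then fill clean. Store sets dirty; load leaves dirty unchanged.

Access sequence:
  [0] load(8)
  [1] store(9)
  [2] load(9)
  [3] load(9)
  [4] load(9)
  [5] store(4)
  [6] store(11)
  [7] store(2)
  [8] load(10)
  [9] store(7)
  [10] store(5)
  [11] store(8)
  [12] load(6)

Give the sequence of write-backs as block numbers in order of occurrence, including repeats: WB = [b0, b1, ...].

  0 | R B8 → L0 miss [-]
  1 | W B9 → L1 miss [D]
  2 | R B9 → L1 hit [D]
  3 | R B9 → L1 hit [D]
  4 | R B9 → L1 hit [D]
  5 | W B4 → L0 miss [D]
  6 | W B11 → L3 miss [D]
  7 | W B2 → L2 miss [D]
  8 | R B10 → L2 miss wb→B2 [-]
  9 | W B7 → L3 miss wb→B11 [D]
  10 | W B5 → L1 miss wb→B9 [D]
  11 | W B8 → L0 miss wb→B4 [D]
  12 | R B6 → L2 miss [-]

WB = [2, 11, 9, 4]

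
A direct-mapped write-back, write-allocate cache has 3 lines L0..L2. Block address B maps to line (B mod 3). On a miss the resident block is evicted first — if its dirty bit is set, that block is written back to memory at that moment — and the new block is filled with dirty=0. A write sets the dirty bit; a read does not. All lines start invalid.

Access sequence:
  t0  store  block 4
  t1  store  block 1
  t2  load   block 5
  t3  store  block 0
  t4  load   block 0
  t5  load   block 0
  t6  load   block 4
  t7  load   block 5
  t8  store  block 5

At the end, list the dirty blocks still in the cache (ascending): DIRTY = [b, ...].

0: W B4 → L1 miss [D]
1: W B1 → L1 miss wb→B4 [D]
2: R B5 → L2 miss [-]
3: W B0 → L0 miss [D]
4: R B0 → L0 hit [D]
5: R B0 → L0 hit [D]
6: R B4 → L1 miss wb→B1 [-]
7: R B5 → L2 hit [-]
8: W B5 → L2 hit [D]

DIRTY = [0, 5]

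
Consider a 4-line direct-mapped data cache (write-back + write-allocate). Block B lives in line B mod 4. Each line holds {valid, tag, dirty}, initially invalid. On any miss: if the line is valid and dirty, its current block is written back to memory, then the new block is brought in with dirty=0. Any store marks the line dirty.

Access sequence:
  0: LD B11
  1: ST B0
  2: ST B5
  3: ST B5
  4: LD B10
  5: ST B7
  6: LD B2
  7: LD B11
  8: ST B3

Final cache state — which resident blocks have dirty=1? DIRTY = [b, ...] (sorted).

0: R B11 -> L3 miss  d=-]
1: W B0 -> L0 miss  d=D]
2: W B5 -> L1 miss  d=D]
3: W B5 -> L1 hit  d=D]
4: R B10 -> L2 miss  d=-]
5: W B7 -> L3 miss  d=D]
6: R B2 -> L2 miss  d=-]
7: R B11 -> L3 miss wb->B7  d=-]
8: W B3 -> L3 miss  d=D]

DIRTY = [0, 3, 5]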